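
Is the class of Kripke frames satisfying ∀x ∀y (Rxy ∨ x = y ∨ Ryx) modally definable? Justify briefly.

Modal frame validity is preserved under disjoint unions.
Take 3 disjoint single-world reflexive frames: each is trivially connected, but their disjoint union has 3 worlds with no edge between distinct components, so it is not connected.
So the class is not modally definable.

Not modally definable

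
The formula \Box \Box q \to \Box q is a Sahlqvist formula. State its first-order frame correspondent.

Density

This is the C4 axiom.
It corresponds to density: \forall x \forall y (Rxy \to \exists z (Rxz \wedge Rzy)).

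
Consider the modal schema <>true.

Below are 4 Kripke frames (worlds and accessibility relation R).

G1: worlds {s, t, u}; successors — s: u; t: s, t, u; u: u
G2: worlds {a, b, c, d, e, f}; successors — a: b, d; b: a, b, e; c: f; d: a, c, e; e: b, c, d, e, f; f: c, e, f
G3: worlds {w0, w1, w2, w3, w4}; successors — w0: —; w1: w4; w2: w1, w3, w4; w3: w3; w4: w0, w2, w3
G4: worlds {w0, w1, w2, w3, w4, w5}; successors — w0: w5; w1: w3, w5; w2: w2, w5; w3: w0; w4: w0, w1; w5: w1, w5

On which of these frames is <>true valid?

G1, G2, G4

The schema corresponds to seriality: forall x exists y Rxy.
G1: condition met.
G2: condition met.
G3: fails — world w0 has no successor.
G4: condition met.
Valid on: G1, G2, G4.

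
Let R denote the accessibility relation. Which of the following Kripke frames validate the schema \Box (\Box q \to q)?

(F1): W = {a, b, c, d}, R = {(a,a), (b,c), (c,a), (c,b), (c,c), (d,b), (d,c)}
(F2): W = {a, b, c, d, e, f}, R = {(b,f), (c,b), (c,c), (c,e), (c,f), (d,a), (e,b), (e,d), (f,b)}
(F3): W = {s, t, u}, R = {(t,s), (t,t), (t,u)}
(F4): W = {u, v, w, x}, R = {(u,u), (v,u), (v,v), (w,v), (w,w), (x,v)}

Frame correspondent (Sahlqvist): \forall x \forall y (Rxy \to Ryy) — i.e. shift-reflexivity.
(F1): fails — Rcb but not Rbb.
(F2): fails — Reb but not Rbb.
(F3): fails — Rtu but not Ruu.
(F4): satisfies the condition.

(F4)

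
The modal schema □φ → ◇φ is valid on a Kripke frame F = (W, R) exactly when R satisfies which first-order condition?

This schema is the D axiom.
Its frame correspondent is seriality — ∀x ∃y Rxy.

seriality: ∀x ∃y Rxy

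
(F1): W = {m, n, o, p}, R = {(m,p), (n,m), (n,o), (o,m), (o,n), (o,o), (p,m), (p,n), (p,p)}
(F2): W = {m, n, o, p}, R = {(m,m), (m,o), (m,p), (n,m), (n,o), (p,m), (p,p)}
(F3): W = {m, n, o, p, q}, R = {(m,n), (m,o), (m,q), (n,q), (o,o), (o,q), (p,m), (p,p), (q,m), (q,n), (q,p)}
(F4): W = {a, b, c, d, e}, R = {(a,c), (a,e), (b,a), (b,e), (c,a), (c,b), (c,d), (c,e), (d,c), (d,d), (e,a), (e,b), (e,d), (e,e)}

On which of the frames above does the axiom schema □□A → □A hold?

(F1), (F2)

The schema corresponds to density: ∀x ∀y (Rxy → ∃z (Rxz ∧ Rzy)).
(F1): condition met.
(F2): condition met.
(F3): fails — Rnq but no z with Rnz and Rzq.
(F4): fails — Rac but no z with Raz and Rzc.
Valid on: (F1), (F2).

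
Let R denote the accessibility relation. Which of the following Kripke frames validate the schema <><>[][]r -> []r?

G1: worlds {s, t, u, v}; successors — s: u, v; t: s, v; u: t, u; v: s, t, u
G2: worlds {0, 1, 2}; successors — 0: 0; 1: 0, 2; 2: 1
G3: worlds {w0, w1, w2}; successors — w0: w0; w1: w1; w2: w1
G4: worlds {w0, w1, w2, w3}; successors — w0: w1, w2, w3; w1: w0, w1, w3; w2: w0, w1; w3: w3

G3

Frame correspondent (Sahlqvist): forall x forall y forall z ((x R^2 y & xRz) -> exists w (y R^2 w & z = w)) — i.e. a generalized confluence (Geach) condition.
G1: fails — sR²s, sRv but no w with sR²w and v=w.
G2: fails — 1R²0, 1R2 but no w with 0R²w and 2=w.
G3: ✓.
G4: fails — w0R²w0, w0Rw2 but no w with w0R²w and w2=w.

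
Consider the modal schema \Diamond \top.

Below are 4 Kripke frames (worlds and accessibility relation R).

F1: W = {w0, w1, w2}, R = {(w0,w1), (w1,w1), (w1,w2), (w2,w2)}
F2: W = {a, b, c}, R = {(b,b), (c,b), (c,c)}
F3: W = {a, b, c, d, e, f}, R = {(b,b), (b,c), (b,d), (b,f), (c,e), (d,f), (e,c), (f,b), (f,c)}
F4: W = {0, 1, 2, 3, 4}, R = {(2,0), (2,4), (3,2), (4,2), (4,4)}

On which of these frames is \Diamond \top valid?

This is the axiom for seriality; its first-order frame correspondent is \forall x \exists y Rxy.
F1: holds.
F2: fails — world a has no successor.
F3: fails — world a has no successor.
F4: fails — world 0 has no successor.
Valid on: F1.

F1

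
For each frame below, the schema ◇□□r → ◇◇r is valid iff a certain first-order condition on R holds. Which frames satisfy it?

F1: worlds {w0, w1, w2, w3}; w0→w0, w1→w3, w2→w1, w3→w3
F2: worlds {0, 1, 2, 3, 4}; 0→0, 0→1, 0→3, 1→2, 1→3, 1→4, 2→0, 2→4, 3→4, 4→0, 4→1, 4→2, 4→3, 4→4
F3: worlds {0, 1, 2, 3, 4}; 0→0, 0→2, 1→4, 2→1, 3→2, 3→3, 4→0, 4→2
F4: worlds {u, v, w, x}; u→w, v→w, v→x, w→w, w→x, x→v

The schema corresponds to a generalized confluence (Geach) condition: ∀x ∀y (xRy → ∃w (yR²w ∧ xR²w)).
F1: satisfies the condition.
F2: satisfies the condition.
F3: fails — 0R2 but no w with 2R²w and 0R²w.
F4: satisfies the condition.
Valid on: F1, F2, F4.

F1, F2, F4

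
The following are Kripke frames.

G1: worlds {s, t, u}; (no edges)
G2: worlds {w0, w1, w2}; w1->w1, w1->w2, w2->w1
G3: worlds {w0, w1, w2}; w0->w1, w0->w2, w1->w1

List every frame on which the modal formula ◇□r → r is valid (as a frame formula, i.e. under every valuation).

G1, G2

Frame correspondent (Sahlqvist): ∀x ∀y (Rxy → Ryx) — i.e. symmetry.
G1: ✓.
G2: ✓.
G3: fails — Rw0w1 but not Rw1w0.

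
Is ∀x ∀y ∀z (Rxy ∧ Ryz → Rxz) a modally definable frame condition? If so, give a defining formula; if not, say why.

Yes — defined by □q → □□q

The condition is transitivity. A defining modal formula is □q → □□q.
Suppose □q→□□q is valid. Take Rxy, Ryz and set V(q)={w : Rxw}. Then □q at x, so □□q at x, so □q at y, so q at z, i.e. Rxz.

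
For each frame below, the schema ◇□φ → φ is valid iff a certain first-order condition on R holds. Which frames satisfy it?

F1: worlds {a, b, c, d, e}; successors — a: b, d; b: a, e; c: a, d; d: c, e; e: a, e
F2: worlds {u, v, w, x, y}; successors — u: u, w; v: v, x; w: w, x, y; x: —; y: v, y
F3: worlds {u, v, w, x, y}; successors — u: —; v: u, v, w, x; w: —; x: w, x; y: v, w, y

none

The schema corresponds to symmetry: ∀x ∀y (Rxy → Ryx).
F1: fails — Rea but not Rae.
F2: fails — Ruw but not Rwu.
F3: fails — Rxw but not Rwx.
Valid on no frame.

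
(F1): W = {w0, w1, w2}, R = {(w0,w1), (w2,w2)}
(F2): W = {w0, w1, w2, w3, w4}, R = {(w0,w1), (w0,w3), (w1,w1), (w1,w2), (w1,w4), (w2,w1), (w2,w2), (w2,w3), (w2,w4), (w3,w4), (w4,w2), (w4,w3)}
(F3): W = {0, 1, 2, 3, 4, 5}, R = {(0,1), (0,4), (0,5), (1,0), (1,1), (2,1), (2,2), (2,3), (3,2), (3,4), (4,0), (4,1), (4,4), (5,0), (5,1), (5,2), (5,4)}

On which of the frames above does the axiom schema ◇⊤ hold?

The schema corresponds to seriality: ∀x ∃y Rxy.
(F1): fails — world w1 has no successor.
(F2): satisfies the condition.
(F3): satisfies the condition.
Valid on: (F2), (F3).

(F2), (F3)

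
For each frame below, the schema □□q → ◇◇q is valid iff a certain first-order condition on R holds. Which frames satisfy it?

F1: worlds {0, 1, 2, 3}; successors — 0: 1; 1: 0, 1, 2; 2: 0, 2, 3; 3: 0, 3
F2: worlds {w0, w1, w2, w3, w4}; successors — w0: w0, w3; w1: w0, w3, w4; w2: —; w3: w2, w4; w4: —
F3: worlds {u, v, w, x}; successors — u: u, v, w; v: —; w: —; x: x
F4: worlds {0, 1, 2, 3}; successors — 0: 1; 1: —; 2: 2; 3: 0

F1

The schema corresponds to a generalized confluence (Geach) condition: ∀x ∃w (xR²w ∧ xR²w).
F1: ✓.
F2: fails — at w2 but no w with w2R²w and w2R²w.
F3: fails — at v but no t with vR²t and vR²t.
F4: fails — at 0 but no w with 0R²w and 0R²w.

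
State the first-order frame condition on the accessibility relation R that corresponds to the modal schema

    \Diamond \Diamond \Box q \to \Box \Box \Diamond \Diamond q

This is a Sahlqvist (Geach-type) schema ◇^2□^1q → □^2◇^2q.
Minimal-valuation argument: fix x; take any y with xR^2y and any z with xR^2z. Set V(q) to the set of worlds R-reachable from y in exactly 1 step. Then □^1q holds at y, so the antecedent holds at x; validity forces ◇^2q at z, giving a w with zR^2w and yR^1w.
First-order correspondent: \forall x \forall y \forall z ((x R^2 y \wedge x R^2 z) \to \exists w (yRw \wedge z R^2 w)).

\forall x \forall y \forall z ((x R^2 y \wedge x R^2 z) \to \exists w (yRw \wedge z R^2 w))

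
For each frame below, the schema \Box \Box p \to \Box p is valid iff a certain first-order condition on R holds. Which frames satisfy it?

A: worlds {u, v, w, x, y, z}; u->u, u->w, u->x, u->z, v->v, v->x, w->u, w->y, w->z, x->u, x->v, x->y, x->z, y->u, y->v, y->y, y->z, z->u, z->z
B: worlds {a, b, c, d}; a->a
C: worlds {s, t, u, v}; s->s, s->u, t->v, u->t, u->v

Frame correspondent (Sahlqvist): \forall x \forall y (Rxy \to \exists z (Rxz \wedge Rzy)) — i.e. density.
A: satisfies the condition.
B: satisfies the condition.
C: fails — Rtv but no z with Rtz and Rzv.

A, B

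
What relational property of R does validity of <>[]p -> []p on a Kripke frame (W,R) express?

Replacing p by ¬p and contraposing gives the equivalent schema ◇p → □◇p.
Suppose ◇p→□◇p is valid. Take Rxy, Rxz and set V(p)={y}. Then ◇p at x, so □◇p at x, so ◇p at z, so some w with Rzw has p; w=y, i.e. Rzy. By symmetry of the argument, Ryz.

the Euclidean property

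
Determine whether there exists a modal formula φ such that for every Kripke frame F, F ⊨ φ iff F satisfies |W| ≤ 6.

No — not modally definable

Any modally definable frame class is closed under disjoint unions.
Any modal formula valid on each of 7 disjoint one-world frames is valid on their disjoint union (validity is preserved under disjoint unions). Each one-world frame has |W|=1≤6, but the union has |W|=7.
So no modal formula (or set of formulas) defines exactly the |W|≤6 frames.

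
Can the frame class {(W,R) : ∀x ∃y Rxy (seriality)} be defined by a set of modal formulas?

This is a Sahlqvist condition; the D axiom □r → ◇r defines it.
Suppose □r→◇r is valid. At any x set V(r)=W. Then □r at x, so ◇r at x, so x has a successor.

Definable; □r → ◇r defines it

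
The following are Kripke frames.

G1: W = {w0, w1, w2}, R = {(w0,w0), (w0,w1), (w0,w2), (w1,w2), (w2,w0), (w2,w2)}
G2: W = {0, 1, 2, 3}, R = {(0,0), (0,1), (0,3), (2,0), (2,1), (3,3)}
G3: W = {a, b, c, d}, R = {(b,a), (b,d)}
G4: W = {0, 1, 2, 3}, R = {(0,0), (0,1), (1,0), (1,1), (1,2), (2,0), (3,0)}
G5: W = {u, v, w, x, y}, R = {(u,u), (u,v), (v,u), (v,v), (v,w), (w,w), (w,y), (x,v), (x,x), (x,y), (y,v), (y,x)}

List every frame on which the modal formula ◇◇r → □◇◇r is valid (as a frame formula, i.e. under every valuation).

Frame correspondent (Sahlqvist): ∀x ∀y ∀z ((xR²y ∧ xRz) → ∃w (y = w ∧ zR²w)) — i.e. a generalized confluence (Geach) condition.
G1: fails — w0R²w1, w0Rw1 but no w with w1=w and w1R²w.
G2: fails — 0R²0, 0R1 but no w with 0=w and 1R²w.
G3: ✓.
G4: fails — 1R²2, 1R2 but no w with 2=w and 2R²w.
G5: fails — vR²u, vRw but no t with u=t and wR²t.

G3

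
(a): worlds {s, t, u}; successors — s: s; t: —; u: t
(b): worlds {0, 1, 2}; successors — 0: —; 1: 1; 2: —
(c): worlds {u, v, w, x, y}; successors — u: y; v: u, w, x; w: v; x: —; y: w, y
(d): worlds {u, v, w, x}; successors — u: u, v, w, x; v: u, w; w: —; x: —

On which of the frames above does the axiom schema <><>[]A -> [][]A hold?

(a), (b)

Frame correspondent (Sahlqvist): forall x forall y forall z ((x R^2 y & x R^2 z) -> exists w (yRw & z = w)) — i.e. a generalized confluence (Geach) condition.
(a): condition met.
(b): condition met.
(c): fails — uR²w, uR²w but no t with wRt and w=t.
(d): fails — uR²v, uR²v but no t with vRt and v=t.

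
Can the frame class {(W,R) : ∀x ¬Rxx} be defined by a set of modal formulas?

Any modally definable frame class is closed under surjective bounded morphisms.
The 4-cycle (worlds a,b,c,d with a→b→c→d→a) is irreflexive, and the map sending every world to a single reflexive point • is a surjective bounded morphism (forth: every edge maps to (•,•); back: every world has a successor). So any modal formula valid on the 4-cycle is also valid on the reflexive point, which is not irreflexive.
Hence irreflexivity is not modally definable.

No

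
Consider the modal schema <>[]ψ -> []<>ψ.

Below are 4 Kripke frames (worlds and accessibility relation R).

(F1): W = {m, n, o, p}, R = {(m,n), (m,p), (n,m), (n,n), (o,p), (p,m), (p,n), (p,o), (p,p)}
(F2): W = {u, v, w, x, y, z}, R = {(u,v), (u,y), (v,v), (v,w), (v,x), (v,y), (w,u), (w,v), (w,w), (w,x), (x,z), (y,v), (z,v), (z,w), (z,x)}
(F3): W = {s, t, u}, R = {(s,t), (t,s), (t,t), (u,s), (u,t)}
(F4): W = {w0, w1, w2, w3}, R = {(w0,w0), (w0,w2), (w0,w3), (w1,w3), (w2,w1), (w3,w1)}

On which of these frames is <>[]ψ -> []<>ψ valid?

Frame correspondent (Sahlqvist): forall x forall y forall z (Rxy & Rxz -> exists w (Ryw & Rzw)) — i.e. convergence.
(F1): fails — Rpn and Rpo but n and o have no common successor.
(F2): fails — Rvv and Rvx but v and x have no common successor.
(F3): holds.
(F4): fails — Rw0w2 and Rw0w0 but w2 and w0 have no common successor.
Valid on: (F3).

(F3)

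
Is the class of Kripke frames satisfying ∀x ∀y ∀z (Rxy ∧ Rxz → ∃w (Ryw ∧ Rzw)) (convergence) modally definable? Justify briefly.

Definable; ◇□q → □◇q defines it

This is a Sahlqvist condition; the .2 axiom ◇□q → □◇q defines it.
Suppose ◇□q→□◇q is valid. Take Rxy, Rxz and set V(q)={w : Ryw}. Then □q at y so ◇□q at x, so □◇q at x, so ◇q at z, giving w with Rzw and Ryw.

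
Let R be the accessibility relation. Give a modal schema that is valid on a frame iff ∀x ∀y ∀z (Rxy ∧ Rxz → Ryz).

◇s → □◇s

A defining formula is ◇s → □◇s (the 5 axiom).
Suppose ◇s→□◇s is valid. Take Rxy, Rxz and set V(s)={y}. Then ◇s at x, so □◇s at x, so ◇s at z, so some w with Rzw has s; w=y, i.e. Rzy. By symmetry of the argument, Ryz.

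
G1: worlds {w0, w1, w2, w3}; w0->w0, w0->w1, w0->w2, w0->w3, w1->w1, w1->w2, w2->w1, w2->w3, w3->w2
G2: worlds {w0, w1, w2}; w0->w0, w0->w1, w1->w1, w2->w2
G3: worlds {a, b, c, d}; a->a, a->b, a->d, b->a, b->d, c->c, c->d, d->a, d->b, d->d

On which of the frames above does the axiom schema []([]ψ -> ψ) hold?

G2

Frame correspondent (Sahlqvist): forall x forall y (Rxy -> Ryy) — i.e. shift-reflexivity.
G1: fails — Rw1w2 but not Rw2w2.
G2: holds.
G3: fails — Rab but not Rbb.
Valid on: G2.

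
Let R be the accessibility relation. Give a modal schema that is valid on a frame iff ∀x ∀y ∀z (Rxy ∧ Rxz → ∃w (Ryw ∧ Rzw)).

◇□s → □◇s

The condition is convergence. The .2 schema ◇□s → □◇s defines it.
Suppose ◇□s→□◇s is valid. Take Rxy, Rxz and set V(s)={w : Ryw}. Then □s at y so ◇□s at x, so □◇s at x, so ◇s at z, giving w with Rzw and Ryw.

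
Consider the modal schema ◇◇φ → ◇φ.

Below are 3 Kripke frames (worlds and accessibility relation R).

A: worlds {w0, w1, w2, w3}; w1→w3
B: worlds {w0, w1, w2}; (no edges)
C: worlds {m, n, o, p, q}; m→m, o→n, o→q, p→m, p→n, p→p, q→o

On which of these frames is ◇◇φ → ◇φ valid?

A, B

The schema corresponds to transitivity: ∀x ∀y ∀z (Rxy ∧ Ryz → Rxz).
A: condition met.
B: condition met.
C: fails — Roq and Rqo but not Roo.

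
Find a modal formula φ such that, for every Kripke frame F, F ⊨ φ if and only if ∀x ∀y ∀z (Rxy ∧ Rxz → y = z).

The condition is partial functionality. The CD schema ◇p → □p defines it.
Suppose ◇p→□p is valid. Take Rxy, Rxz and set V(p)={y}. Then ◇p at x, so □p at x, so p at z, i.e. z=y.

◇p → □p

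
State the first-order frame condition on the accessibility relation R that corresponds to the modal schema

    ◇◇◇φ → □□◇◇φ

This is a Sahlqvist (Geach-type) schema ◇^3□^0φ → □^2◇^2φ.
First-order correspondent: ∀x ∀y ∀z ((xR³y ∧ xR²z) → ∃w (y = w ∧ zR²w)).

∀x ∀y ∀z ((xR³y ∧ xR²z) → ∃w (y = w ∧ zR²w))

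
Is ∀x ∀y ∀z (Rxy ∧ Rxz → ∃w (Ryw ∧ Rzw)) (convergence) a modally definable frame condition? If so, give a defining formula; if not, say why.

Yes, by ◇□q → □◇q

This is a Sahlqvist condition; the .2 axiom ◇□q → □◇q defines it.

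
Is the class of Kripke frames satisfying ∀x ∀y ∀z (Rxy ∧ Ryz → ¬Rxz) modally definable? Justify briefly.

No

If a class were modally definable it would be closed under surjective bounded morphisms (Goldblatt–Thomason).
The 3-cycle (worlds a,b,c with a→b→c→a) is intransitive. Mapping every world to a single reflexive point • is a surjective bounded morphism; the reflexive point is not intransitive (R••∧R•• but R••).
So the class is not modally definable.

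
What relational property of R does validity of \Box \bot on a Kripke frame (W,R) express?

□⊥ is valid iff no world has any successor (otherwise □⊥ fails at any world with one).

emptiness of R: \forall x \forall y \neg Rxy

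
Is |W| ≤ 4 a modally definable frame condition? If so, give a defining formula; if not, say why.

Any modally definable frame class is closed under disjoint unions.
Any modal formula valid on each of 5 disjoint one-world frames is valid on their disjoint union (validity is preserved under disjoint unions). Each one-world frame has |W|=1≤4, but the union has |W|=5.
So no modal formula (or set of formulas) defines exactly the |W|≤4 frames.

No — not modally definable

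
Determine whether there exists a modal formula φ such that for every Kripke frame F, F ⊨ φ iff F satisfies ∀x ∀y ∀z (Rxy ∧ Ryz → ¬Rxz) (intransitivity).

No

Any modally definable frame class is closed under surjective bounded morphisms.
The 3-cycle (worlds 0,1,2 with 0→1→2→0) is intransitive. Mapping every world to a single reflexive point • is a surjective bounded morphism; the reflexive point is not intransitive (R••∧R•• but R••).
So no modal formula (or set of formulas) defines exactly the intransitive frames.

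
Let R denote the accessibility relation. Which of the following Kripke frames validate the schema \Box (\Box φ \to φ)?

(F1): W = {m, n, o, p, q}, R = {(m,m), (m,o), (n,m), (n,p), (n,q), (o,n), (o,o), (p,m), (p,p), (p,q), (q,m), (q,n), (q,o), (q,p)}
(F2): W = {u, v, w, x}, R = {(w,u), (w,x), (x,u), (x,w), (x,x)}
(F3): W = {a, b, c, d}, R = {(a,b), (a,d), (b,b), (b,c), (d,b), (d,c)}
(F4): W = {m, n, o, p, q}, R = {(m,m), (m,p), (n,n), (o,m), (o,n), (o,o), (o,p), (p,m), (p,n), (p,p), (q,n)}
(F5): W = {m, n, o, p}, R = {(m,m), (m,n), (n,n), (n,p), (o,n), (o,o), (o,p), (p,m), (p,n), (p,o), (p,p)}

This is the axiom for shift-reflexivity; its first-order frame correspondent is \forall x \forall y (Rxy \to Ryy).
(F1): fails — Ron but not Rnn.
(F2): fails — Rxw but not Rww.
(F3): fails — Rbc but not Rcc.
(F4): condition met.
(F5): condition met.

(F4), (F5)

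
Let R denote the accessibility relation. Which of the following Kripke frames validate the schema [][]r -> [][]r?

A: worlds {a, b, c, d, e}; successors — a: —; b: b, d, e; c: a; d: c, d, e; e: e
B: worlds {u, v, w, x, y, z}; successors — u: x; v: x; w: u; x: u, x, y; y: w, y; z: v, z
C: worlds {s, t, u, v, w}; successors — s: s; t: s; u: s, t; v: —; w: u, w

A, B, C

Frame correspondent (Sahlqvist): forall x forall z (x R^2 z -> exists w (x R^2 w & z = w)) — i.e. a generalized confluence (Geach) condition.
A: holds.
B: holds.
C: holds.
Valid on: A, B, C.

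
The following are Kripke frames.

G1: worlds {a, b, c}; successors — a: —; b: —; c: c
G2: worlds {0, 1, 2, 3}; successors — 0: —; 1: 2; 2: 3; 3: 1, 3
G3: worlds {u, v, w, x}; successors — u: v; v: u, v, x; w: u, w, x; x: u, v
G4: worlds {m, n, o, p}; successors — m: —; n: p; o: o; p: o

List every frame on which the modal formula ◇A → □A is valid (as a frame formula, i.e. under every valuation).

G1, G4

The schema corresponds to partial functionality: ∀x ∀y ∀z (Rxy ∧ Rxz → y = z).
G1: holds.
G2: fails — 3 sees both 1 and 3.
G3: fails — v sees both u and v.
G4: holds.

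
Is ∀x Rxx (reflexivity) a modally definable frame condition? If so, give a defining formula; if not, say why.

Yes, by □p → p

The condition is reflexivity. A defining modal formula is □p → p.
Suppose □p→p is valid. At any x set V(p)={w : Rxw}. Then □p holds at x, so p holds at x, i.e. Rxx.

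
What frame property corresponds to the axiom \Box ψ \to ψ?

Reflexivity

Suppose □ψ→ψ is valid. At any x set V(ψ)={w : Rxw}. Then □ψ holds at x, so ψ holds at x, i.e. Rxx.
Conversely, on a frame with reflexivity the schema holds at every world under every valuation.
Frame condition: \forall x Rxx.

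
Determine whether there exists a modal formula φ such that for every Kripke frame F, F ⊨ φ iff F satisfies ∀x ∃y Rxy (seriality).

Yes: it is seriality, defined by the D schema □p → ◇p.
Suppose □p→◇p is valid. At any x set V(p)=W. Then □p at x, so ◇p at x, so x has a successor.

Definable; □p → ◇p defines it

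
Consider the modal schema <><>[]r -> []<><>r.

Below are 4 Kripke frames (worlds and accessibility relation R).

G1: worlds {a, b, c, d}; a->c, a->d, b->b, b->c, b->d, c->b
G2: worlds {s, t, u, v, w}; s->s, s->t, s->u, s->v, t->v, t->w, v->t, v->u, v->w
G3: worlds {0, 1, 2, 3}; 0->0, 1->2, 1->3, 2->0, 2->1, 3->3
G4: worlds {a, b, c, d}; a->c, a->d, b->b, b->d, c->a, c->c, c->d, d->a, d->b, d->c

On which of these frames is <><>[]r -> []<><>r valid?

G4

This is the axiom for a generalized confluence (Geach) condition; its first-order frame correspondent is forall x forall y forall z ((x R^2 y & xRz) -> exists w (yRw & z R^2 w)).
G1: fails — aR²b, aRd but no w with bRw and dR²w.
G2: fails — sR²s, sRu but no w* with sRw* and uR²w*.
G3: fails — 1R²0, 1R3 but no w with 0Rw and 3R²w.
G4: condition met.
Valid on: G4.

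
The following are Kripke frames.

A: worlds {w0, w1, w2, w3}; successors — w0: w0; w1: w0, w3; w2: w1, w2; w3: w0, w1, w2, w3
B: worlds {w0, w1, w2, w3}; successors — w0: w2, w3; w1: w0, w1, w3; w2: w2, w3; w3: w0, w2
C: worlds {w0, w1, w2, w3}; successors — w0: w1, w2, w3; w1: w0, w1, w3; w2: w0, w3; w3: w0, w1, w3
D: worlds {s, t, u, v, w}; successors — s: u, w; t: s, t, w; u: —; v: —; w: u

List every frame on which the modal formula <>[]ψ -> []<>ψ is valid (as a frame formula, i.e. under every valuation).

B, C

The schema corresponds to convergence: forall x forall y forall z (Rxy & Rxz -> exists w (Ryw & Rzw)).
A: fails — Rw2w2 and Rw2w1 but w2 and w1 have no common successor.
B: holds.
C: holds.
D: fails — Rsw and Rsu but w and u have no common successor.
Valid on: B, C.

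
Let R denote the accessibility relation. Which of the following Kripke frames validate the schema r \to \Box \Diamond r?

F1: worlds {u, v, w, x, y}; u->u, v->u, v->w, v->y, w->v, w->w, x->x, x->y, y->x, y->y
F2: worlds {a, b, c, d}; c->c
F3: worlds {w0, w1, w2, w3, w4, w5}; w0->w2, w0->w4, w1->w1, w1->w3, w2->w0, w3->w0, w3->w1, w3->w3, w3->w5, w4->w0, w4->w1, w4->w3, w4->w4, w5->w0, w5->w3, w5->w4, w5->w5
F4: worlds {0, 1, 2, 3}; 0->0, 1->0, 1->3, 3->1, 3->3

F2

Frame correspondent (Sahlqvist): \forall x \forall y (Rxy \to Ryx) — i.e. symmetry.
F1: fails — Rvu but not Ruv.
F2: holds.
F3: fails — Rw3w0 but not Rw0w3.
F4: fails — R10 but not R01.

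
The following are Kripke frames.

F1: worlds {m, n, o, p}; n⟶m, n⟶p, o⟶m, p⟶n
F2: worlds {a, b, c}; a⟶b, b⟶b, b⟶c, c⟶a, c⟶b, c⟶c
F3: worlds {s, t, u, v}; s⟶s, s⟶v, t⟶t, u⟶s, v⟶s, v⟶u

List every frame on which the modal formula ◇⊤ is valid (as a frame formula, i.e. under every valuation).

This is the axiom for seriality; its first-order frame correspondent is ∀x ∃y Rxy.
F1: fails — world m has no successor.
F2: ✓.
F3: ✓.

F2, F3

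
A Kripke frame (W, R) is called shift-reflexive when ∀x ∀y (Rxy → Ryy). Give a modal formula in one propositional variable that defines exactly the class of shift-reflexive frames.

The condition is shift-reflexivity. The T□ schema □(□q → q) defines it.

□(□q → q)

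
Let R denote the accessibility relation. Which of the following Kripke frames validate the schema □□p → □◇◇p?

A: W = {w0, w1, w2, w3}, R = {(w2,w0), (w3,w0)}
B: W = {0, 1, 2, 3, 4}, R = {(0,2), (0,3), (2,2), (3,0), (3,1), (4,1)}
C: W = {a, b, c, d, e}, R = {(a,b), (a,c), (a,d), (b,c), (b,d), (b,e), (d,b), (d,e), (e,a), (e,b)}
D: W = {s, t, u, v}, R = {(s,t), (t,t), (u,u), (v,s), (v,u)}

This is the axiom for a generalized confluence (Geach) condition; its first-order frame correspondent is ∀x ∀z (xRz → ∃w (xR²w ∧ zR²w)).
A: fails — w2Rw0 but no w with w2R²w and w0R²w.
B: fails — 3R1 but no w with 3R²w and 1R²w.
C: fails — aRc but no w with aR²w and cR²w.
D: satisfies the condition.
Valid on: D.

D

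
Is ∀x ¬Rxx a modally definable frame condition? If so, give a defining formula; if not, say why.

Any modally definable frame class is closed under surjective bounded morphisms.
The 5-cycle (worlds w0,w1,w2,w3,w4 with w0→w1→w2→w3→w4→w0) is irreflexive, and the map sending every world to a single reflexive point • is a surjective bounded morphism (forth: every edge maps to (•,•); back: every world has a successor). So any modal formula valid on the 5-cycle is also valid on the reflexive point, which is not irreflexive.
So the class is not modally definable.

Not definable by any modal formula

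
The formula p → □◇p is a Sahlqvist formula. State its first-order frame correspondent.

Suppose p→□◇p is valid. Take Rxy and set V(p)={x}. Then p at x, so □◇p at x, so ◇p at y, so some z with Ryz has p; z=x, i.e. Ryx.
The converse is a direct semantic check.
Frame condition: ∀x ∀y (Rxy → Ryx).

symmetry: ∀x ∀y (Rxy → Ryx)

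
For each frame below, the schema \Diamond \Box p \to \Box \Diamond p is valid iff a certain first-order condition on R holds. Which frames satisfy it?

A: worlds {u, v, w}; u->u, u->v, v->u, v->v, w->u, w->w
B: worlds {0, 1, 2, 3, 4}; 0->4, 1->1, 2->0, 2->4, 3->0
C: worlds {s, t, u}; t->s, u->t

A

This is the axiom for convergence; its first-order frame correspondent is \forall x \forall y \forall z (Rxy \wedge Rxz \to \exists w (Ryw \wedge Rzw)).
A: ✓.
B: fails — R04 and R04 but 4 and 4 have no common successor.
C: fails — Rts and Rts but s and s have no common successor.
Valid on: A.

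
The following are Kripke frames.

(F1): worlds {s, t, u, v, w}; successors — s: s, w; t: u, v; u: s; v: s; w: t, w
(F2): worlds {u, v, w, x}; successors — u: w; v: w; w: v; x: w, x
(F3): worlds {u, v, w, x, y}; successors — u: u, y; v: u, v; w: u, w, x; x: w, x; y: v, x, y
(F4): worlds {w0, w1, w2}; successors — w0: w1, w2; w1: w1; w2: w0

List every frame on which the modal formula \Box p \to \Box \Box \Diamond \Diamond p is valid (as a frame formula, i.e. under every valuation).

The schema corresponds to a generalized confluence (Geach) condition: \forall x \forall z (x R^2 z \to \exists w (xRw \wedge z R^2 w)).
(F1): fails — tR²s but no w* with tRw* and sR²w*.
(F2): fails — uR²v but no t with uRt and vR²t.
(F3): satisfies the condition.
(F4): fails — w2R²w1 but no w with w2Rw and w1R²w.

(F3)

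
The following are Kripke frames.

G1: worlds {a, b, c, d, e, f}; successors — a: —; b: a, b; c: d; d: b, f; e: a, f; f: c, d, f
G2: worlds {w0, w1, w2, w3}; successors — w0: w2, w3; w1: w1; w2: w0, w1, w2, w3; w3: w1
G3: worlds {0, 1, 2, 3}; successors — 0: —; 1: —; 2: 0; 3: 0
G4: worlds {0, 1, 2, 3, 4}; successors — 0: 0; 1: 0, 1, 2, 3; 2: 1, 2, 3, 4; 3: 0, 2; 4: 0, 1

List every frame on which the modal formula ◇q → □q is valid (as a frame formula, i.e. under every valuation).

G3

Frame correspondent (Sahlqvist): ∀x ∀y ∀z (Rxy ∧ Rxz → y = z) — i.e. partial functionality.
G1: fails — b sees both a and b.
G2: fails — w0 sees both w2 and w3.
G3: satisfies the condition.
G4: fails — 1 sees both 0 and 1.
Valid on: G3.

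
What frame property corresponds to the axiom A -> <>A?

Replacing A by ¬A and contraposing gives the equivalent schema □A → A.
Suppose □A→A is valid. At any x set V(A)={w : Rxw}. Then □A holds at x, so A holds at x, i.e. Rxx.
The converse is a direct semantic check.
Frame condition: forall x Rxx.

reflexivity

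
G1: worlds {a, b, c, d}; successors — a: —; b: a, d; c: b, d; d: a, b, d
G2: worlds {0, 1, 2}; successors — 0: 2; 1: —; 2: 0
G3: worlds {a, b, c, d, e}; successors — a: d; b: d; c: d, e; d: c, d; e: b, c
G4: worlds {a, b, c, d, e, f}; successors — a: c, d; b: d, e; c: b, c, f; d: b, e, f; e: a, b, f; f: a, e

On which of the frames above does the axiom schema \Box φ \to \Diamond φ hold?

Frame correspondent (Sahlqvist): \forall x \exists y Rxy — i.e. seriality.
G1: fails — world a has no successor.
G2: fails — world 1 has no successor.
G3: satisfies the condition.
G4: satisfies the condition.
Valid on: G3, G4.

G3, G4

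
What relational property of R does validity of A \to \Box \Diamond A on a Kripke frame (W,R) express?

This is the B axiom.
It corresponds to symmetry: \forall x \forall y (Rxy \to Ryx).

Symmetry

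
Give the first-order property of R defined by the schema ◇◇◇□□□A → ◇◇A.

This is a Sahlqvist (Geach-type) schema ◇^3□^3A → □^0◇^2A.
Minimal-valuation argument: fix x; take any y with xR^3y and any z with xR^0z. Set V(A) to the set of worlds R-reachable from y in exactly 3 steps. Then □^3A holds at y, so the antecedent holds at x; validity forces ◇^2A at z, giving a w with zR^2w and yR^3w.
First-order correspondent: ∀x ∀y (xR³y → ∃w (yR³w ∧ xR²w)).

∀x ∀y (xR³y → ∃w (yR³w ∧ xR²w))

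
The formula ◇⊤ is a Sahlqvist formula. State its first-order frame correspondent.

◇⊤ holds at w iff w has a successor, so frame-validity of ◇⊤ is exactly seriality. Equivalently via □p → ◇p:
Suppose □p→◇p is valid. At any x set V(p)=W. Then □p at x, so ◇p at x, so x has a successor.
Conversely, any frame satisfying ∀x ∃y Rxy validates the schema.
So the correspondent is seriality.

seriality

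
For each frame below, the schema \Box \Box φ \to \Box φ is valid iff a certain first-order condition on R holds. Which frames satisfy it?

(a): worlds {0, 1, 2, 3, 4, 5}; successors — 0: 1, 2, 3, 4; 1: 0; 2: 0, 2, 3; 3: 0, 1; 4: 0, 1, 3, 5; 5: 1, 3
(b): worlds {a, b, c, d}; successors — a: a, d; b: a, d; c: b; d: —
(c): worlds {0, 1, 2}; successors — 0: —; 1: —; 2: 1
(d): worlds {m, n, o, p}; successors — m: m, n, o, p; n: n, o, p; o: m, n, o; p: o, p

Frame correspondent (Sahlqvist): \forall x \forall y (Rxy \to \exists z (Rxz \wedge Rzy)) — i.e. density.
(a): fails — R10 but no z with R1z and Rz0.
(b): fails — Rcb but no z with Rcz and Rzb.
(c): fails — R21 but no z with R2z and Rz1.
(d): ✓.

(d)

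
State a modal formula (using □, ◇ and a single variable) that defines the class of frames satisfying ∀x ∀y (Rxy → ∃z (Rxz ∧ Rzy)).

□□r → □r

This is density; the standard corresponding axiom is C4: □□r → □r.
Suppose □□r→□r is valid. Take Rxy and set V(r)={w : xR²w}. Then □□r at x, so □r at x, so r at y, i.e. ∃z(Rxz∧Rzy).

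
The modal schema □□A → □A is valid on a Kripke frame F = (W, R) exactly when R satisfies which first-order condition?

Density

Suppose □□A→□A is valid. Take Rxy and set V(A)={w : xR²w}. Then □□A at x, so □A at x, so A at y, i.e. ∃z(Rxz∧Rzy).
Conversely, any frame satisfying ∀x ∀y (Rxy → ∃z (Rxz ∧ Rzy)) validates the schema.
So the correspondent is density.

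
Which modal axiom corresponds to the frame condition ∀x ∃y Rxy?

□q → ◇q

The condition is seriality. The D schema □q → ◇q defines it.
Suppose □q→◇q is valid. At any x set V(q)=W. Then □q at x, so ◇q at x, so x has a successor.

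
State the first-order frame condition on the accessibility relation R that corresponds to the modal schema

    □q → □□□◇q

This is a Sahlqvist (Geach-type) schema ◇^0□^1q → □^3◇^1q.
Minimal-valuation argument: fix x; take any y with xR^0y and any z with xR^3z. Set V(q) to the set of worlds R-reachable from y in exactly 1 step. Then □^1q holds at y, so the antecedent holds at x; validity forces ◇^1q at z, giving a w with zR^1w and yR^1w.
First-order correspondent: ∀x ∀z (xR³z → ∃w (xRw ∧ zRw)).

∀x ∀z (xR³z → ∃w (xRw ∧ zRw))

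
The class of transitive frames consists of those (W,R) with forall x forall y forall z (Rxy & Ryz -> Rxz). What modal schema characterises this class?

The condition is transitivity. The 4 schema □p → □□p defines it.
Suppose □p→□□p is valid. Take Rxy, Ryz and set V(p)={w : Rxw}. Then □p at x, so □□p at x, so □p at y, so p at z, i.e. Rxz.

□p → □□p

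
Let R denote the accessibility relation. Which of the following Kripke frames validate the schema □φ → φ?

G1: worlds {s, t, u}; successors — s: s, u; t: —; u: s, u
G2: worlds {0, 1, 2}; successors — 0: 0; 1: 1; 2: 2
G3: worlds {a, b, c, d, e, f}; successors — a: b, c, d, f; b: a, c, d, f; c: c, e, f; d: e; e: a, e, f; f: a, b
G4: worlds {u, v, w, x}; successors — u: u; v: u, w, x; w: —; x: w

This is the axiom for reflexivity; its first-order frame correspondent is ∀x Rxx.
G1: fails — world t does not see itself.
G2: ✓.
G3: fails — world a does not see itself.
G4: fails — world v does not see itself.
Valid on: G2.

G2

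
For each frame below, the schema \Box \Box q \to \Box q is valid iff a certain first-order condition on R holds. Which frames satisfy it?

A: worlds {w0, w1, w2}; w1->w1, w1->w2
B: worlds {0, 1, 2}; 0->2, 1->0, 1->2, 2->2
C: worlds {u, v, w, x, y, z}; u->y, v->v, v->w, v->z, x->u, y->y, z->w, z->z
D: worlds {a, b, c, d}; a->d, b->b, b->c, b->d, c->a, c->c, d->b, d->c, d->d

A, D

Frame correspondent (Sahlqvist): \forall x \forall y (Rxy \to \exists z (Rxz \wedge Rzy)) — i.e. density.
A: satisfies the condition.
B: fails — R10 but no z with R1z and Rz0.
C: fails — Rxu but no t with Rxt and Rtu.
D: satisfies the condition.
Valid on: A, D.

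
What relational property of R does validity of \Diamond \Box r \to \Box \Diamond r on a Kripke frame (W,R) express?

Suppose ◇□r→□◇r is valid. Take Rxy, Rxz and set V(r)={w : Ryw}. Then □r at y so ◇□r at x, so □◇r at x, so ◇r at z, giving w with Rzw and Ryw.
The converse is a direct semantic check.
So the correspondent is convergence.

convergence: \forall x \forall y \forall z (Rxy \wedge Rxz \to \exists w (Ryw \wedge Rzw))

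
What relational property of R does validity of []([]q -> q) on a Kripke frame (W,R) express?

Suppose □(□q→q) is valid. Take Rxy and set V(q)={w : Ryw}. Then at y, □q holds; since □(□q→q) at x, □q→q at y, so q at y, i.e. Ryy.

shift-reflexivity: forall x forall y (Rxy -> Ryy)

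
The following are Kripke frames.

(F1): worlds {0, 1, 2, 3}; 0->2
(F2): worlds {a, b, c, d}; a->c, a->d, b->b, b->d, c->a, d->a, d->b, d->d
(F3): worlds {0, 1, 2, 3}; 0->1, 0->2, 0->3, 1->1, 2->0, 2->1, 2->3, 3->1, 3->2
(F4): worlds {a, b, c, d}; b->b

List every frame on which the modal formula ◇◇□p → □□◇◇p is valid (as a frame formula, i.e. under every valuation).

This is the axiom for a generalized confluence (Geach) condition; its first-order frame correspondent is ∀x ∀y ∀z ((xR²y ∧ xR²z) → ∃w (yRw ∧ zR²w)).
(F1): condition met.
(F2): fails — cR²c, cR²c but no w with cRw and cR²w.
(F3): condition met.
(F4): condition met.

(F1), (F3), (F4)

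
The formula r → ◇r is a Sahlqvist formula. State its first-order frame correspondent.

reflexivity

This is frame-equivalent to □r → r (substitute ¬r for r and contrapose).
Suppose □r→r is valid. At any x set V(r)={w : Rxw}. Then □r holds at x, so r holds at x, i.e. Rxx.
Conversely, any frame satisfying ∀x Rxx validates the schema.
Frame condition: ∀x Rxx.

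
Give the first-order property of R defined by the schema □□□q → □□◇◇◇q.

This is a Sahlqvist (Geach-type) schema ◇^0□^3q → □^2◇^3q.
Minimal-valuation argument: fix x; take any y with xR^0y and any z with xR^2z. Set V(q) to the set of worlds R-reachable from y in exactly 3 steps. Then □^3q holds at y, so the antecedent holds at x; validity forces ◇^3q at z, giving a w with zR^3w and yR^3w.
First-order correspondent: ∀x ∀z (xR²z → ∃w (xR³w ∧ zR³w)).

∀x ∀z (xR²z → ∃w (xR³w ∧ zR³w))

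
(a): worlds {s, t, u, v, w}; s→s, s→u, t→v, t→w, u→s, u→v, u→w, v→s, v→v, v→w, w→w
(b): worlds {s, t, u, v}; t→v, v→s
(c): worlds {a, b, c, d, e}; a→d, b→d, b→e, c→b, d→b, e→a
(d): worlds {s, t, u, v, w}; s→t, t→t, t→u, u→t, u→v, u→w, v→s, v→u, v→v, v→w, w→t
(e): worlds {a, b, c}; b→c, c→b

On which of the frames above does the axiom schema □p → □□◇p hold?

(e)

This is the axiom for a generalized confluence (Geach) condition; its first-order frame correspondent is ∀x ∀z (xR²z → ∃w (xRw ∧ zRw)).
(a): fails — sR²w but no w* with sRw* and wRw*.
(b): fails — tR²s but no w with tRw and sRw.
(c): fails — cR²e but no w with cRw and eRw.
(d): fails — vR²s but no w* with vRw* and sRw*.
(e): condition met.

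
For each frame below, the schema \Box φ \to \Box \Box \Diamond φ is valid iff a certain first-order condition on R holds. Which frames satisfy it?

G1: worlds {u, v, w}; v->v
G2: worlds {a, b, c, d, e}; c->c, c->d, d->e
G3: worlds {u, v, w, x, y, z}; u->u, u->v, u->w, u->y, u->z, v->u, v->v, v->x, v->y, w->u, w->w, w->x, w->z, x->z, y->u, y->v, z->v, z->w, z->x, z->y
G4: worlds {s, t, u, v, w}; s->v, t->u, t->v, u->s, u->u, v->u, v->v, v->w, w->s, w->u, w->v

G1

This is the axiom for a generalized confluence (Geach) condition; its first-order frame correspondent is \forall x \forall z (x R^2 z \to \exists w (xRw \wedge zRw)).
G1: condition met.
G2: fails — cR²d but no w with cRw and dRw.
G3: fails — vR²x but no t with vRt and xRt.
G4: fails — sR²u but no w* with sRw* and uRw*.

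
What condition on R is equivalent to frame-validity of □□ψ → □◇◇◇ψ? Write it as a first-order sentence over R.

∀x ∀z (xRz → ∃w (xR²w ∧ zR³w))

This is a Sahlqvist (Geach-type) schema ◇^0□^2ψ → □^1◇^3ψ.
Minimal-valuation argument: fix x; take any y with xR^0y and any z with xR^1z. Set V(ψ) to the set of worlds R-reachable from y in exactly 2 steps. Then □^2ψ holds at y, so the antecedent holds at x; validity forces ◇^3ψ at z, giving a w with zR^3w and yR^2w.
First-order correspondent: ∀x ∀z (xRz → ∃w (xR²w ∧ zR³w)).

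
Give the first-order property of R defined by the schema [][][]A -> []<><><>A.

This is a Sahlqvist (Geach-type) schema ◇^0□^3A → □^1◇^3A.
Minimal-valuation argument: fix x; take any y with xR^0y and any z with xR^1z. Set V(A) to the set of worlds R-reachable from y in exactly 3 steps. Then □^3A holds at y, so the antecedent holds at x; validity forces ◇^3A at z, giving a w with zR^3w and yR^3w.
First-order correspondent: forall x forall z (xRz -> exists w (x R^3 w & z R^3 w)).

forall x forall z (xRz -> exists w (x R^3 w & z R^3 w))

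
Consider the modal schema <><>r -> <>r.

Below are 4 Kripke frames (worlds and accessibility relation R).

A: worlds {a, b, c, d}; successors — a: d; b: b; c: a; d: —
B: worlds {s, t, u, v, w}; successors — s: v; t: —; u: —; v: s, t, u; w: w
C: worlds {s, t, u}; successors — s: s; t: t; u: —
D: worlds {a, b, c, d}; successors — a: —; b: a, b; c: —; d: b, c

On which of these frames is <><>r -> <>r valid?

The schema corresponds to transitivity: forall x forall y forall z (Rxy & Ryz -> Rxz).
A: fails — Rca and Rad but not Rcd.
B: fails — Rvs and Rsv but not Rvv.
C: condition met.
D: fails — Rdb and Rba but not Rda.
Valid on: C.

C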